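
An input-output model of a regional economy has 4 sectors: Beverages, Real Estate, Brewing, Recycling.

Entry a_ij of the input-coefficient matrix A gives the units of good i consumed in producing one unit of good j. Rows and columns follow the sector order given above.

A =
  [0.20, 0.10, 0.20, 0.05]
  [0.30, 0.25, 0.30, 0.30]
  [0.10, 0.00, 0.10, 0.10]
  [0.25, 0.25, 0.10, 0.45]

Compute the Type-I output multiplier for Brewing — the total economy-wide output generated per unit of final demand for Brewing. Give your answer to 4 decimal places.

I − A =
  [   0.80    -0.10    -0.20    -0.05]
  [  -0.30     0.75    -0.30    -0.30]
  [  -0.10     0.00     0.90    -0.10]
  [  -0.25    -0.25    -0.10     0.55]
Compute the cofactors C_ij = (−1)^(i+j)·(3×3 minor ij) of I−A; the adjugate is their transpose:
adj(I−A) = Cᵀ =
  [ 0.288750   0.064750   0.094500   0.078750]
  [ 0.240000   0.360250   0.201750   0.255000]
  [ 0.060000   0.029250   0.232875   0.063750]
  [ 0.251250   0.198500   0.177000   0.495000]
det(I−A) = Σ_j (I−A)_1j·C_1j = (0.80)(0.288750) + (-0.10)(0.240000) + (-0.20)(0.060000) + (-0.05)(0.251250) = 0.1824375
(I − A)⁻¹ = adj(I−A) / det(I−A) ≈
  [   1.58273     0.35492     0.51799     0.43165]
  [   1.31552     1.97465     1.10586     1.39774]
  [   0.32888     0.16033     1.27646     0.34943]
  [   1.37718     1.08804     0.97020     2.71326]
The output multiplier for sector j is the column-j sum of the Leontief inverse (I − A)⁻¹ = adj(I−A) / det(I−A).
Column 3 of adj(I−A): (0.094500, 0.201750, 0.232875, 0.177000); det(I−A) = 0.1824375.
m_3 = (0.094500 + 0.201750 + 0.232875 + 0.177000) / 0.1824375 = 0.706125 / 0.1824375 ≈ 3.8705.

m_3 = 3.8705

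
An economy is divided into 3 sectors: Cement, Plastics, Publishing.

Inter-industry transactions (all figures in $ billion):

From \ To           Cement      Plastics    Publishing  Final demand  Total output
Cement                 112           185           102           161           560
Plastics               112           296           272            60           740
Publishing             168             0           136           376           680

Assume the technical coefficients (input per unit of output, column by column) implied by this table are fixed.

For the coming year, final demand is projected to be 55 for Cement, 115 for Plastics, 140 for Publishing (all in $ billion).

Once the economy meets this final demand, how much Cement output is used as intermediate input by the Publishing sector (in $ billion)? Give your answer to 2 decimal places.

Technical coefficients a_ij = z_ij / X_j:
  a_11 = 112/560 = 0.20, a_21 = 112/560 = 0.20, a_31 = 168/560 = 0.30
  a_12 = 185/740 = 0.25, a_22 = 296/740 = 0.40, a_32 = 0/740 = 0.00
  a_13 = 102/680 = 0.15, a_23 = 272/680 = 0.40, a_33 = 136/680 = 0.20
I − A =
  [   0.80    -0.25    -0.15]
  [  -0.20     0.60    -0.40]
  [  -0.30     0.00     0.80]
Cofactors of I−A, C_ij = (−1)^(i+j)·(minor ij) (rows/columns in the sector order above):
  C_11 = (0.60)(0.80) − (-0.40)(0.00) = 0.4800
  C_12 = −[(-0.20)(0.80) − (-0.40)(-0.30)] = 0.2800
  C_13 = (-0.20)(0.00) − (0.60)(-0.30) = 0.1800
  C_21 = −[(-0.25)(0.80) − (-0.15)(0.00)] = 0.2000
  C_22 = (0.80)(0.80) − (-0.15)(-0.30) = 0.5950
  C_23 = −[(0.80)(0.00) − (-0.25)(-0.30)] = 0.0750
  C_31 = (-0.25)(-0.40) − (-0.15)(0.60) = 0.1900
  C_32 = −[(0.80)(-0.40) − (-0.15)(-0.20)] = 0.3500
  C_33 = (0.80)(0.60) − (-0.25)(-0.20) = 0.4300
det(I−A) = Σ_j (I−A)_1j·C_1j = (0.80)(0.4800) + (-0.25)(0.2800) + (-0.15)(0.1800) = 0.2870
adj(I−A) = Cᵀ =
  [ 0.4800   0.2000   0.1900]
  [ 0.2800   0.5950   0.3500]
  [ 0.1800   0.0750   0.4300]
(I − A)⁻¹ = adj(I−A) / det(I−A) ≈
  [   1.6725     0.6969     0.6620]
  [   0.9756     2.0732     1.2195]
  [   0.6272     0.2613     1.4983]
First solve x = (I − A)⁻¹ d = adj(I−A)·d / det(I−A); in particular x_3 = (0.1800·55 + 0.0750·115 + 0.4300·140) / 0.2870 = 78.725 / 0.2870 ≈ 274.3031.
Intermediate flow from 1 to 3: z_13 = a_13 · x_3 = 0.15 × 78.725 / 0.2870 = 11.80875 / 0.2870 ≈ 41.15.

z_13 = 41.15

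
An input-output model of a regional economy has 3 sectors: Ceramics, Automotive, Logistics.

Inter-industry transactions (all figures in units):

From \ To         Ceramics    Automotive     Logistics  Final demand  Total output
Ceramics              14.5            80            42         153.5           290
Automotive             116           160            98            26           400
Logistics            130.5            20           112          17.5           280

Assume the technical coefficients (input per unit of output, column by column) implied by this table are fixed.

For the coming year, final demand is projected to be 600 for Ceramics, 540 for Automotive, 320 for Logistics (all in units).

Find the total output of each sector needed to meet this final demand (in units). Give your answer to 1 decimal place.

Technical coefficients a_ij = z_ij / X_j:
  a_11 = 14.5/290 = 0.05, a_21 = 116/290 = 0.40, a_31 = 130.5/290 = 0.45
  a_12 = 80/400 = 0.20, a_22 = 160/400 = 0.40, a_32 = 20/400 = 0.05
  a_13 = 42/280 = 0.15, a_23 = 98/280 = 0.35, a_33 = 112/280 = 0.40
I − A =
  [   0.95    -0.20    -0.15]
  [  -0.40     0.60    -0.35]
  [  -0.45    -0.05     0.60]
Cofactors of I−A, C_ij = (−1)^(i+j)·(minor ij) (rows/columns in the sector order above):
  C_11 = (0.60)(0.60) − (-0.35)(-0.05) = 0.3425
  C_12 = −[(-0.40)(0.60) − (-0.35)(-0.45)] = 0.3975
  C_13 = (-0.40)(-0.05) − (0.60)(-0.45) = 0.2900
  C_21 = −[(-0.20)(0.60) − (-0.15)(-0.05)] = 0.1275
  C_22 = (0.95)(0.60) − (-0.15)(-0.45) = 0.5025
  C_23 = −[(0.95)(-0.05) − (-0.20)(-0.45)] = 0.1375
  C_31 = (-0.20)(-0.35) − (-0.15)(0.60) = 0.1600
  C_32 = −[(0.95)(-0.35) − (-0.15)(-0.40)] = 0.3925
  C_33 = (0.95)(0.60) − (-0.20)(-0.40) = 0.4900
det(I−A) = Σ_j (I−A)_1j·C_1j = (0.95)(0.3425) + (-0.20)(0.3975) + (-0.15)(0.2900) = 0.202375
adj(I−A) = Cᵀ =
  [ 0.3425   0.1275   0.1600]
  [ 0.3975   0.5025   0.3925]
  [ 0.2900   0.1375   0.4900]
(I − A)⁻¹ = adj(I−A) / det(I−A) ≈
  [   1.6924     0.6300     0.7906]
  [   1.9642     2.4830     1.9395]
  [   1.4330     0.6794     2.4212]
x = (I − A)⁻¹ d = adj(I−A)·d / det(I−A), with det(I−A) = 0.202375:
  x_1 = (0.3425·600 + 0.1275·540 + 0.1600·320) / 0.202375 = 325.55 / 0.202375 ≈ 1608.6
  x_2 = (0.3975·600 + 0.5025·540 + 0.3925·320) / 0.202375 = 635.45 / 0.202375 ≈ 3140.0
  x_3 = (0.2900·600 + 0.1375·540 + 0.4900·320) / 0.202375 = 405.05 / 0.202375 ≈ 2001.5

x_1 = 1608.6, x_2 = 3140.0, x_3 = 2001.5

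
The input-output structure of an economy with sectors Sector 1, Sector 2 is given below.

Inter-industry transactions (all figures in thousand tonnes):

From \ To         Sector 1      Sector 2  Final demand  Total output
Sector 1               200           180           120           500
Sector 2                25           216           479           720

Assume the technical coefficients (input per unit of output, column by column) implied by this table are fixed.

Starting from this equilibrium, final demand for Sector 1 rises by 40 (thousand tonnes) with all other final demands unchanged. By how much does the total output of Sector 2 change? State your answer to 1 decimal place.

Δx_2 = 4.9

Technical coefficients a_ij = z_ij / X_j:
  a_11 = 200/500 = 0.40, a_21 = 25/500 = 0.05
  a_12 = 180/720 = 0.25, a_22 = 216/720 = 0.30
I − A =
  [   0.60    -0.25]
  [  -0.05     0.70]
det(I−A) = (0.60)(0.70) − (-0.25)(-0.05) = 0.4075
adj(I−A) = [[0.70, 0.25], [0.05, 0.60]]
(I − A)⁻¹ = adj(I−A) / det(I−A) ≈
  [   1.7178     0.6135]
  [   0.1227     1.4724]
Δx = (I − A)⁻¹ Δd with Δd having +40 in the Sector 1 component and 0 elsewhere.
So Δx_2 = L_21 · (+40), where L_21 = adj(I−A)_21 / det(I−A) = 0.05 / 0.4075.
Δx_2 = 0.05 × (+40) / 0.4075 = 2.00 / 0.4075 ≈ 4.9.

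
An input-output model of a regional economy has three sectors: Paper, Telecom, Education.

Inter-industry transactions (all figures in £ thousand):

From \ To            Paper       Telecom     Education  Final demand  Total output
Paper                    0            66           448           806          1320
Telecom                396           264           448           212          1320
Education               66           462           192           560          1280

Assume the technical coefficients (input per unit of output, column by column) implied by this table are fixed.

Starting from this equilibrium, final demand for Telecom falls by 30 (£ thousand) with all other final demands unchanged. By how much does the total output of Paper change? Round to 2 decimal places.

Technical coefficients a_ij = z_ij / X_j:
  a_PP = 0/1320 = 0.00, a_TP = 396/1320 = 0.30, a_EP = 66/1320 = 0.05
  a_PT = 66/1320 = 0.05, a_TT = 264/1320 = 0.20, a_ET = 462/1320 = 0.35
  a_PE = 448/1280 = 0.35, a_TE = 448/1280 = 0.35, a_EE = 192/1280 = 0.15
I − A =
  [   1.00    -0.05    -0.35]
  [  -0.30     0.80    -0.35]
  [  -0.05    -0.35     0.85]
Cofactors of I−A, C_ij = (−1)^(i+j)·(minor ij) (rows/columns in the sector order above):
  C_11 = (0.80)(0.85) − (-0.35)(-0.35) = 0.5575
  C_12 = −[(-0.30)(0.85) − (-0.35)(-0.05)] = 0.2725
  C_13 = (-0.30)(-0.35) − (0.80)(-0.05) = 0.1450
  C_21 = −[(-0.05)(0.85) − (-0.35)(-0.35)] = 0.1650
  C_22 = (1.00)(0.85) − (-0.35)(-0.05) = 0.8325
  C_23 = −[(1.00)(-0.35) − (-0.05)(-0.05)] = 0.3525
  C_31 = (-0.05)(-0.35) − (-0.35)(0.80) = 0.2975
  C_32 = −[(1.00)(-0.35) − (-0.35)(-0.30)] = 0.4550
  C_33 = (1.00)(0.80) − (-0.05)(-0.30) = 0.7850
det(I−A) = Σ_j (I−A)_1j·C_1j = (1.00)(0.5575) + (-0.05)(0.2725) + (-0.35)(0.1450) = 0.493125
adj(I−A) = Cᵀ =
  [ 0.5575   0.1650   0.2975]
  [ 0.2725   0.8325   0.4550]
  [ 0.1450   0.3525   0.7850]
(I − A)⁻¹ = adj(I−A) / det(I−A) ≈
  [   1.1305     0.3346     0.6033]
  [   0.5526     1.6882     0.9227]
  [   0.2940     0.7148     1.5919]
Δx = (I − A)⁻¹ Δd with Δd having -30 in the Telecom component and 0 elsewhere.
So Δx_P = L_PT · (-30), where L_PT = adj(I−A)_PT / det(I−A) = 0.1650 / 0.493125.
Δx_P = 0.1650 × (-30) / 0.493125 = -4.95 / 0.493125 ≈ -10.04.

Δx_P = -10.04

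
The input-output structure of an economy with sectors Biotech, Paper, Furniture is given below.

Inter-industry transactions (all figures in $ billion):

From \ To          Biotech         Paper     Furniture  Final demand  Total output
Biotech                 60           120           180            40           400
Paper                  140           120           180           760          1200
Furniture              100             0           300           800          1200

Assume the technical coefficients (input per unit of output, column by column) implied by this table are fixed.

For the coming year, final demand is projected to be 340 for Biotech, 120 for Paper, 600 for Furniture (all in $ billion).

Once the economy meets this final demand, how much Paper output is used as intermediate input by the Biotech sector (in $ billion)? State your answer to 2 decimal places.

Technical coefficients a_ij = z_ij / X_j:
  a_11 = 60/400 = 0.15, a_21 = 140/400 = 0.35, a_31 = 100/400 = 0.25
  a_12 = 120/1200 = 0.10, a_22 = 120/1200 = 0.10, a_32 = 0/1200 = 0.00
  a_13 = 180/1200 = 0.15, a_23 = 180/1200 = 0.15, a_33 = 300/1200 = 0.25
I − A =
  [   0.85    -0.10    -0.15]
  [  -0.35     0.90    -0.15]
  [  -0.25     0.00     0.75]
Cofactors of I−A, C_ij = (−1)^(i+j)·(minor ij) (rows/columns in the sector order above):
  C_11 = (0.90)(0.75) − (-0.15)(0.00) = 0.6750
  C_12 = −[(-0.35)(0.75) − (-0.15)(-0.25)] = 0.3000
  C_13 = (-0.35)(0.00) − (0.90)(-0.25) = 0.2250
  C_21 = −[(-0.10)(0.75) − (-0.15)(0.00)] = 0.0750
  C_22 = (0.85)(0.75) − (-0.15)(-0.25) = 0.6000
  C_23 = −[(0.85)(0.00) − (-0.10)(-0.25)] = 0.0250
  C_31 = (-0.10)(-0.15) − (-0.15)(0.90) = 0.1500
  C_32 = −[(0.85)(-0.15) − (-0.15)(-0.35)] = 0.1800
  C_33 = (0.85)(0.90) − (-0.10)(-0.35) = 0.7300
det(I−A) = Σ_j (I−A)_1j·C_1j = (0.85)(0.6750) + (-0.10)(0.3000) + (-0.15)(0.2250) = 0.5100
adj(I−A) = Cᵀ =
  [ 0.6750   0.0750   0.1500]
  [ 0.3000   0.6000   0.1800]
  [ 0.2250   0.0250   0.7300]
(I − A)⁻¹ = adj(I−A) / det(I−A) ≈
  [   1.3235     0.1471     0.2941]
  [   0.5882     1.1765     0.3529]
  [   0.4412     0.0490     1.4314]
First solve x = (I − A)⁻¹ d = adj(I−A)·d / det(I−A); in particular x_1 = (0.6750·340 + 0.0750·120 + 0.1500·600) / 0.5100 = 328.50 / 0.5100 ≈ 644.1176.
Intermediate flow from 2 to 1: z_21 = a_21 · x_1 = 0.35 × 328.50 / 0.5100 = 114.975 / 0.5100 ≈ 225.44.

z_21 = 225.44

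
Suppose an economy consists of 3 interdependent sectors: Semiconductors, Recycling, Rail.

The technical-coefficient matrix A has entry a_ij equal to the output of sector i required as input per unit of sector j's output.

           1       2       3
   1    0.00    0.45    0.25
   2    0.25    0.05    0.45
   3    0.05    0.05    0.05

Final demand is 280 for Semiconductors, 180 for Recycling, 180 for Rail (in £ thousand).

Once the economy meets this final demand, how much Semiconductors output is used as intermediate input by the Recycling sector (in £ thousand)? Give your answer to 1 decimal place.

z_12 = 200.8

I − A =
  [   1.00    -0.45    -0.25]
  [  -0.25     0.95    -0.45]
  [  -0.05    -0.05     0.95]
Cofactors of I−A, C_ij = (−1)^(i+j)·(minor ij) (rows/columns in the sector order above):
  C_11 = (0.95)(0.95) − (-0.45)(-0.05) = 0.8800
  C_12 = −[(-0.25)(0.95) − (-0.45)(-0.05)] = 0.2600
  C_13 = (-0.25)(-0.05) − (0.95)(-0.05) = 0.0600
  C_21 = −[(-0.45)(0.95) − (-0.25)(-0.05)] = 0.4400
  C_22 = (1.00)(0.95) − (-0.25)(-0.05) = 0.9375
  C_23 = −[(1.00)(-0.05) − (-0.45)(-0.05)] = 0.0725
  C_31 = (-0.45)(-0.45) − (-0.25)(0.95) = 0.4400
  C_32 = −[(1.00)(-0.45) − (-0.25)(-0.25)] = 0.5125
  C_33 = (1.00)(0.95) − (-0.45)(-0.25) = 0.8375
det(I−A) = Σ_j (I−A)_1j·C_1j = (1.00)(0.8800) + (-0.45)(0.2600) + (-0.25)(0.0600) = 0.7480
adj(I−A) = Cᵀ =
  [ 0.8800   0.4400   0.4400]
  [ 0.2600   0.9375   0.5125]
  [ 0.0600   0.0725   0.8375]
(I − A)⁻¹ = adj(I−A) / det(I−A) ≈
  [   1.1765     0.5882     0.5882]
  [   0.3476     1.2533     0.6852]
  [   0.0802     0.0969     1.1197]
First solve x = (I − A)⁻¹ d = adj(I−A)·d / det(I−A); in particular x_2 = (0.2600·280 + 0.9375·180 + 0.5125·180) / 0.7480 = 333.80 / 0.7480 ≈ 446.257.
Intermediate flow from 1 to 2: z_12 = a_12 · x_2 = 0.45 × 333.80 / 0.7480 = 150.21 / 0.7480 ≈ 200.8.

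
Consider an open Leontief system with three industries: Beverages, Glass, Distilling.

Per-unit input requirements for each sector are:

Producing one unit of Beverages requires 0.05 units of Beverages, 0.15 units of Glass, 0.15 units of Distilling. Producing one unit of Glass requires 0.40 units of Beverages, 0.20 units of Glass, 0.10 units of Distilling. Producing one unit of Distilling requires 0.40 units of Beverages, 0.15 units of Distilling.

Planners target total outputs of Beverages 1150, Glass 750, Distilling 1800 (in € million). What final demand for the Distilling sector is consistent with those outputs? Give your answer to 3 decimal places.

d_3 = 1282.500

I − A =
  [   0.95    -0.40    -0.40]
  [  -0.15     0.80     0.00]
  [  -0.15    -0.10     0.85]
d = (I − A) x:
  d_1 = (+0.95)·1150 + (-0.40)·750 + (-0.40)·1800 = 72.500
  d_2 = (-0.15)·1150 + (+0.80)·750 + (+0.00)·1800 = 427.500
  d_3 = (-0.15)·1150 + (-0.10)·750 + (+0.85)·1800 = 1282.500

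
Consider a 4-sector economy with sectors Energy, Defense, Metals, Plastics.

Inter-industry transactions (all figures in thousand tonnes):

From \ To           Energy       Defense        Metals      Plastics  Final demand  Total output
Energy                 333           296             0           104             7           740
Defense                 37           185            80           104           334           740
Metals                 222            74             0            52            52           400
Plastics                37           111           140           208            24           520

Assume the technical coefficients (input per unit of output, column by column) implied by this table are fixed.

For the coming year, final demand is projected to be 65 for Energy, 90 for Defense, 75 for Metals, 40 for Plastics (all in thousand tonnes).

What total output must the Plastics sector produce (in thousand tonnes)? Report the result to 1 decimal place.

Technical coefficients a_ij = z_ij / X_j:
  a_EE = 333/740 = 0.45, a_DE = 37/740 = 0.05, a_ME = 222/740 = 0.30, a_PE = 37/740 = 0.05
  a_ED = 296/740 = 0.40, a_DD = 185/740 = 0.25, a_MD = 74/740 = 0.10, a_PD = 111/740 = 0.15
  a_EM = 0/400 = 0.00, a_DM = 80/400 = 0.20, a_MM = 0/400 = 0.00, a_PM = 140/400 = 0.35
  a_EP = 104/520 = 0.20, a_DP = 104/520 = 0.20, a_MP = 52/520 = 0.10, a_PP = 208/520 = 0.40
I − A =
  [   0.55    -0.40     0.00    -0.20]
  [  -0.05     0.75    -0.20    -0.20]
  [  -0.30    -0.10     1.00    -0.10]
  [  -0.05    -0.15    -0.35     0.60]
Compute the cofactors C_ij = (−1)^(i+j)·(3×3 minor ij) of I−A; the adjugate is their transpose:
adj(I−A) = Cᵀ =
  [ 0.371750   0.263000   0.134500   0.234000]
  [ 0.096250   0.279750   0.106000   0.143000]
  [ 0.134500   0.123250   0.206000   0.120250]
  [ 0.133500   0.163750   0.157875   0.357500]
det(I−A) = Σ_j (I−A)_1j·C_1j = (0.55)(0.371750) + (-0.40)(0.096250) + (0.00)(0.134500) + (-0.20)(0.133500) = 0.1392625
(I − A)⁻¹ = adj(I−A) / det(I−A) ≈
  [   2.6694     1.8885     0.9658     1.6803]
  [   0.6911     2.0088     0.7612     1.0268]
  [   0.9658     0.8850     1.4792     0.8635]
  [   0.9586     1.1758     1.1337     2.5671]
x = (I − A)⁻¹ d = adj(I−A)·d / det(I−A), with det(I−A) = 0.1392625:
  x_E = (0.371750·65 + 0.263000·90 + 0.134500·75 + 0.234000·40) / 0.1392625 = 67.28125 / 0.1392625 ≈ 483.1
  x_D = (0.096250·65 + 0.279750·90 + 0.106000·75 + 0.143000·40) / 0.1392625 = 45.10375 / 0.1392625 ≈ 323.9
  x_M = (0.134500·65 + 0.123250·90 + 0.206000·75 + 0.120250·40) / 0.1392625 = 40.095 / 0.1392625 ≈ 287.9
  x_P = (0.133500·65 + 0.163750·90 + 0.157875·75 + 0.357500·40) / 0.1392625 = 49.555625 / 0.1392625 ≈ 355.8

x_P = 355.8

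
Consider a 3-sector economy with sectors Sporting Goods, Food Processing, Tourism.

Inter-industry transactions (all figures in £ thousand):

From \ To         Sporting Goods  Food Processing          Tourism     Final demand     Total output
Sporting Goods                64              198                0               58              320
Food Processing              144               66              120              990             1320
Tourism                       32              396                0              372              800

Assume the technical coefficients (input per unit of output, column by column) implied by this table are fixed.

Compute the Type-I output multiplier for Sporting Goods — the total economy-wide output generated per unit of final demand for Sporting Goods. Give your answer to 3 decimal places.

Technical coefficients a_ij = z_ij / X_j:
  a_11 = 64/320 = 0.20, a_21 = 144/320 = 0.45, a_31 = 32/320 = 0.10
  a_12 = 198/1320 = 0.15, a_22 = 66/1320 = 0.05, a_32 = 396/1320 = 0.30
  a_13 = 0/800 = 0.00, a_23 = 120/800 = 0.15, a_33 = 0/800 = 0.00
I − A =
  [   0.80    -0.15     0.00]
  [  -0.45     0.95    -0.15]
  [  -0.10    -0.30     1.00]
Cofactors of I−A, C_ij = (−1)^(i+j)·(minor ij) (rows/columns in the sector order above):
  C_11 = (0.95)(1.00) − (-0.15)(-0.30) = 0.9050
  C_12 = −[(-0.45)(1.00) − (-0.15)(-0.10)] = 0.4650
  C_13 = (-0.45)(-0.30) − (0.95)(-0.10) = 0.2300
  C_21 = −[(-0.15)(1.00) − (0.00)(-0.30)] = 0.1500
  C_22 = (0.80)(1.00) − (0.00)(-0.10) = 0.8000
  C_23 = −[(0.80)(-0.30) − (-0.15)(-0.10)] = 0.2550
  C_31 = (-0.15)(-0.15) − (0.00)(0.95) = 0.0225
  C_32 = −[(0.80)(-0.15) − (0.00)(-0.45)] = 0.1200
  C_33 = (0.80)(0.95) − (-0.15)(-0.45) = 0.6925
det(I−A) = Σ_j (I−A)_1j·C_1j = (0.80)(0.9050) + (-0.15)(0.4650) + (0.00)(0.2300) = 0.65425
adj(I−A) = Cᵀ =
  [ 0.9050   0.1500   0.0225]
  [ 0.4650   0.8000   0.1200]
  [ 0.2300   0.2550   0.6925]
(I − A)⁻¹ = adj(I−A) / det(I−A) ≈
  [   1.3833     0.2293     0.0344]
  [   0.7107     1.2228     0.1834]
  [   0.3515     0.3898     1.0585]
The output multiplier for sector j is the column-j sum of the Leontief inverse (I − A)⁻¹ = adj(I−A) / det(I−A).
Column 1 of adj(I−A): (0.9050, 0.4650, 0.2300); det(I−A) = 0.65425.
m_1 = (0.9050 + 0.4650 + 0.2300) / 0.65425 = 1.60 / 0.65425 ≈ 2.446.

m_1 = 2.446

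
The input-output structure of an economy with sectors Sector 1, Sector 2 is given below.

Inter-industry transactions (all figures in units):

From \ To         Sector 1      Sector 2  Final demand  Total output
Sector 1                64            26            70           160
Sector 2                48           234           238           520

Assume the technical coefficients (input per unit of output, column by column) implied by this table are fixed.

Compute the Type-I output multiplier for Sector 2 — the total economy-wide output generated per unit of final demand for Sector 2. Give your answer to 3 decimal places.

Technical coefficients a_ij = z_ij / X_j:
  a_11 = 64/160 = 0.40, a_21 = 48/160 = 0.30
  a_12 = 26/520 = 0.05, a_22 = 234/520 = 0.45
I − A =
  [   0.60    -0.05]
  [  -0.30     0.55]
det(I−A) = (0.60)(0.55) − (-0.05)(-0.30) = 0.3150
adj(I−A) = [[0.55, 0.05], [0.30, 0.60]]
(I − A)⁻¹ = adj(I−A) / det(I−A) ≈
  [   1.7460     0.1587]
  [   0.9524     1.9048]
The output multiplier for sector j is the column-j sum of the Leontief inverse (I − A)⁻¹ = adj(I−A) / det(I−A).
Column 2 of adj(I−A): (0.05, 0.60); det(I−A) = 0.3150.
m_2 = (0.05 + 0.60) / 0.3150 = 0.65 / 0.3150 ≈ 2.063.

m_2 = 2.063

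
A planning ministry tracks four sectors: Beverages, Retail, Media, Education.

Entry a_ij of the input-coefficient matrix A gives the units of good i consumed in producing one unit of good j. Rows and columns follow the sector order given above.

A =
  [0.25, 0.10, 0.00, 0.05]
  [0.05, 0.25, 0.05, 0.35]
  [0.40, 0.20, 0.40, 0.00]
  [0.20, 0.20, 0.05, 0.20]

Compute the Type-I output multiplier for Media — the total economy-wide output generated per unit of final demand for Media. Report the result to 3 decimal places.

m_3 = 2.163

I − A =
  [   0.75    -0.10     0.00    -0.05]
  [  -0.05     0.75    -0.05    -0.35]
  [  -0.40    -0.20     0.60     0.00]
  [  -0.20    -0.20    -0.05     0.80]
Compute the cofactors C_ij = (−1)^(i+j)·(3×3 minor ij) of I−A; the adjugate is their transpose:
adj(I−A) = Cᵀ =
  [ 0.306500   0.054500   0.008125   0.043000]
  [ 0.089000   0.353000   0.042750   0.160000]
  [ 0.234000   0.154000   0.378500   0.082000]
  [ 0.113500   0.111500   0.036375   0.325000]
det(I−A) = Σ_j (I−A)_1j·C_1j = (0.75)(0.306500) + (-0.10)(0.089000) + (0.00)(0.234000) + (-0.05)(0.113500) = 0.2153
(I − A)⁻¹ = adj(I−A) / det(I−A) ≈
  [   1.4236     0.2531     0.0377     0.1997]
  [   0.4134     1.6396     0.1986     0.7431]
  [   1.0869     0.7153     1.7580     0.3809]
  [   0.5272     0.5179     0.1690     1.5095]
The output multiplier for sector j is the column-j sum of the Leontief inverse (I − A)⁻¹ = adj(I−A) / det(I−A).
Column 3 of adj(I−A): (0.008125, 0.042750, 0.378500, 0.036375); det(I−A) = 0.2153.
m_3 = (0.008125 + 0.042750 + 0.378500 + 0.036375) / 0.2153 = 0.46575 / 0.2153 ≈ 2.163.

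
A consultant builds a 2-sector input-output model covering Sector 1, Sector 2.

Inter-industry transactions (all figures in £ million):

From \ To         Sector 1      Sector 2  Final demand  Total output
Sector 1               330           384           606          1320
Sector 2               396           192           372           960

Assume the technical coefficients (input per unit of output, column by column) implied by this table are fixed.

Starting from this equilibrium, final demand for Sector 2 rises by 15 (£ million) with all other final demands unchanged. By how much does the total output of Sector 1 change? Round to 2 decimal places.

Technical coefficients a_ij = z_ij / X_j:
  a_11 = 330/1320 = 0.25, a_21 = 396/1320 = 0.30
  a_12 = 384/960 = 0.40, a_22 = 192/960 = 0.20
I − A =
  [   0.75    -0.40]
  [  -0.30     0.80]
det(I−A) = (0.75)(0.80) − (-0.40)(-0.30) = 0.4800
adj(I−A) = [[0.80, 0.40], [0.30, 0.75]]
(I − A)⁻¹ = adj(I−A) / det(I−A) ≈
  [   1.6667     0.8333]
  [   0.6250     1.5625]
Δx = (I − A)⁻¹ Δd with Δd having +15 in the Sector 2 component and 0 elsewhere.
So Δx_1 = L_12 · (+15), where L_12 = adj(I−A)_12 / det(I−A) = 0.40 / 0.4800.
Δx_1 = 0.40 × (+15) / 0.4800 = 6.00 / 0.4800 = 12.50.

Δx_1 = 12.50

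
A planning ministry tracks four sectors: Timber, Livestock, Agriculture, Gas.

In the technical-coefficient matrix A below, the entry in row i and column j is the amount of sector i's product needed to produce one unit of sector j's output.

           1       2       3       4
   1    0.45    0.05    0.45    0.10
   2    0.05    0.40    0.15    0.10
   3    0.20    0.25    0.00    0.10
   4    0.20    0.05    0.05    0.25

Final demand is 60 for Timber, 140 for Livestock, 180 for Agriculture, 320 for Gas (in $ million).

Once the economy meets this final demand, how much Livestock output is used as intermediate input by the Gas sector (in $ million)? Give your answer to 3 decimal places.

z_24 = 68.805

I − A =
  [   0.55    -0.05    -0.45    -0.10]
  [  -0.05     0.60    -0.15    -0.10]
  [  -0.20    -0.25     1.00    -0.10]
  [  -0.20    -0.05    -0.05     0.75]
Compute the cofactors C_ij = (−1)^(i+j)·(3×3 minor ij) of I−A; the adjugate is their transpose:
adj(I−A) = Cᵀ =
  [ 0.411875   0.130125   0.209875   0.100250]
  [ 0.083750   0.312250   0.087750   0.064500]
  [ 0.115625   0.110375   0.229625   0.060750]
  [ 0.123125   0.062875   0.077125   0.245750]
det(I−A) = Σ_j (I−A)_1j·C_1j = (0.55)(0.411875) + (-0.05)(0.083750) + (-0.45)(0.115625) + (-0.10)(0.123125) = 0.1580
(I − A)⁻¹ = adj(I−A) / det(I−A) ≈
  [   2.6068     0.8236     1.3283     0.6345]
  [   0.5301     1.9763     0.5554     0.4082]
  [   0.7318     0.6986     1.4533     0.3845]
  [   0.7793     0.3979     0.4881     1.5554]
First solve x = (I − A)⁻¹ d = adj(I−A)·d / det(I−A); in particular x_4 = (0.123125·60 + 0.062875·140 + 0.077125·180 + 0.245750·320) / 0.1580 = 108.7125 / 0.1580 ≈ 688.05380.
Intermediate flow from 2 to 4: z_24 = a_24 · x_4 = 0.10 × 108.7125 / 0.1580 = 10.87125 / 0.1580 ≈ 68.805.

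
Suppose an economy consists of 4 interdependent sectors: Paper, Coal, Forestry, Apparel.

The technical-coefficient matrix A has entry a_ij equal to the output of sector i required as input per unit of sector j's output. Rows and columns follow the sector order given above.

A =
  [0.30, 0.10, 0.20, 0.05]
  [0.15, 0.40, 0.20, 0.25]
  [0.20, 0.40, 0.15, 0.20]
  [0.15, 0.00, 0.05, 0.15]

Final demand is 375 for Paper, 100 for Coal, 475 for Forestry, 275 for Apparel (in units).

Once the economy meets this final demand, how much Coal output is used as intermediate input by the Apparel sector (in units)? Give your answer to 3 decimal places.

z_CA = 157.811

I − A =
  [   0.70    -0.10    -0.20    -0.05]
  [  -0.15     0.60    -0.20    -0.25]
  [  -0.20    -0.40     0.85    -0.20]
  [  -0.15     0.00    -0.05     0.85]
Compute the cofactors C_ij = (−1)^(i+j)·(3×3 minor ij) of I−A; the adjugate is their transpose:
adj(I−A) = Cᵀ =
  [ 0.354500   0.140250   0.121750   0.090750]
  [ 0.181250   0.451875   0.159625   0.181125]
  [ 0.186000   0.255000   0.336000   0.165000]
  [ 0.073500   0.039750   0.041250   0.248250]
det(I−A) = Σ_j (I−A)_1j·C_1j = (0.70)(0.354500) + (-0.10)(0.181250) + (-0.20)(0.186000) + (-0.05)(0.073500) = 0.18915
(I − A)⁻¹ = adj(I−A) / det(I−A) ≈
  [   1.8742     0.7415     0.6437     0.4798]
  [   0.9582     2.3890     0.8439     0.9576]
  [   0.9833     1.3481     1.7764     0.8723]
  [   0.3886     0.2102     0.2181     1.3125]
First solve x = (I − A)⁻¹ d = adj(I−A)·d / det(I−A); in particular x_A = (0.073500·375 + 0.039750·100 + 0.041250·475 + 0.248250·275) / 0.18915 = 119.40 / 0.18915 ≈ 631.24504.
Intermediate flow from C to A: z_CA = a_CA · x_A = 0.25 × 119.40 / 0.18915 = 29.85 / 0.18915 ≈ 157.811.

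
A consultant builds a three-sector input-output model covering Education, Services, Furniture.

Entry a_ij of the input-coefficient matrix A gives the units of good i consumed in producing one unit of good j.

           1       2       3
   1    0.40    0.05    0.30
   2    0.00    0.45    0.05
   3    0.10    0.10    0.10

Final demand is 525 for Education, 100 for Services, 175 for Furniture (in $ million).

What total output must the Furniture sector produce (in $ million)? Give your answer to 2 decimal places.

I − A =
  [   0.60    -0.05    -0.30]
  [   0.00     0.55    -0.05]
  [  -0.10    -0.10     0.90]
Cofactors of I−A, C_ij = (−1)^(i+j)·(minor ij) (rows/columns in the sector order above):
  C_11 = (0.55)(0.90) − (-0.05)(-0.10) = 0.4900
  C_12 = −[(0.00)(0.90) − (-0.05)(-0.10)] = 0.0050
  C_13 = (0.00)(-0.10) − (0.55)(-0.10) = 0.0550
  C_21 = −[(-0.05)(0.90) − (-0.30)(-0.10)] = 0.0750
  C_22 = (0.60)(0.90) − (-0.30)(-0.10) = 0.5100
  C_23 = −[(0.60)(-0.10) − (-0.05)(-0.10)] = 0.0650
  C_31 = (-0.05)(-0.05) − (-0.30)(0.55) = 0.1675
  C_32 = −[(0.60)(-0.05) − (-0.30)(0.00)] = 0.0300
  C_33 = (0.60)(0.55) − (-0.05)(0.00) = 0.3300
det(I−A) = Σ_j (I−A)_1j·C_1j = (0.60)(0.4900) + (-0.05)(0.0050) + (-0.30)(0.0550) = 0.27725
adj(I−A) = Cᵀ =
  [ 0.4900   0.0750   0.1675]
  [ 0.0050   0.5100   0.0300]
  [ 0.0550   0.0650   0.3300]
(I − A)⁻¹ = adj(I−A) / det(I−A) ≈
  [   1.7674     0.2705     0.6041]
  [   0.0180     1.8395     0.1082]
  [   0.1984     0.2344     1.1903]
x = (I − A)⁻¹ d = adj(I−A)·d / det(I−A), with det(I−A) = 0.27725:
  x_1 = (0.4900·525 + 0.0750·100 + 0.1675·175) / 0.27725 = 294.0625 / 0.27725 ≈ 1060.64
  x_2 = (0.0050·525 + 0.5100·100 + 0.0300·175) / 0.27725 = 58.875 / 0.27725 ≈ 212.35
  x_3 = (0.0550·525 + 0.0650·100 + 0.3300·175) / 0.27725 = 93.125 / 0.27725 ≈ 335.89

x_3 = 335.89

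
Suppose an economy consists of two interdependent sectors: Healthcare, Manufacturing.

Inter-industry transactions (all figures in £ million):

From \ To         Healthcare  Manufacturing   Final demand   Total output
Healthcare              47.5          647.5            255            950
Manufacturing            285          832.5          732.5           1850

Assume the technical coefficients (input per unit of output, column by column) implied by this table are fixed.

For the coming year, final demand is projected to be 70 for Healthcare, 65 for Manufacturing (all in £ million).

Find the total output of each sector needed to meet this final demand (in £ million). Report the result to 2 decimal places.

x_1 = 146.71, x_2 = 198.20

Technical coefficients a_ij = z_ij / X_j:
  a_11 = 47.5/950 = 0.05, a_21 = 285/950 = 0.30
  a_12 = 647.5/1850 = 0.35, a_22 = 832.5/1850 = 0.45
I − A =
  [   0.95    -0.35]
  [  -0.30     0.55]
det(I−A) = (0.95)(0.55) − (-0.35)(-0.30) = 0.4175
adj(I−A) = [[0.55, 0.35], [0.30, 0.95]]
(I − A)⁻¹ = adj(I−A) / det(I−A) ≈
  [   1.3174     0.8383]
  [   0.7186     2.2754]
x = (I − A)⁻¹ d = adj(I−A)·d / det(I−A), with det(I−A) = 0.4175:
  x_1 = (0.55·70 + 0.35·65) / 0.4175 = 61.25 / 0.4175 ≈ 146.71
  x_2 = (0.30·70 + 0.95·65) / 0.4175 = 82.75 / 0.4175 ≈ 198.20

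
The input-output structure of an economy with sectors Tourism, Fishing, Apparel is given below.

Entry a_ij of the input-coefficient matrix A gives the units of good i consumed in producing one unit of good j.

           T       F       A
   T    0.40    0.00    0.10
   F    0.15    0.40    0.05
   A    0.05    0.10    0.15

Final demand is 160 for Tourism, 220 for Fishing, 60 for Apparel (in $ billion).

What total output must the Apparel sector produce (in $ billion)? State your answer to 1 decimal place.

x_A = 140.7

I − A =
  [   0.60     0.00    -0.10]
  [  -0.15     0.60    -0.05]
  [  -0.05    -0.10     0.85]
Cofactors of I−A, C_ij = (−1)^(i+j)·(minor ij) (rows/columns in the sector order above):
  C_11 = (0.60)(0.85) − (-0.05)(-0.10) = 0.5050
  C_12 = −[(-0.15)(0.85) − (-0.05)(-0.05)] = 0.1300
  C_13 = (-0.15)(-0.10) − (0.60)(-0.05) = 0.0450
  C_21 = −[(0.00)(0.85) − (-0.10)(-0.10)] = 0.0100
  C_22 = (0.60)(0.85) − (-0.10)(-0.05) = 0.5050
  C_23 = −[(0.60)(-0.10) − (0.00)(-0.05)] = 0.0600
  C_31 = (0.00)(-0.05) − (-0.10)(0.60) = 0.0600
  C_32 = −[(0.60)(-0.05) − (-0.10)(-0.15)] = 0.0450
  C_33 = (0.60)(0.60) − (0.00)(-0.15) = 0.3600
det(I−A) = Σ_j (I−A)_1j·C_1j = (0.60)(0.5050) + (0.00)(0.1300) + (-0.10)(0.0450) = 0.2985
adj(I−A) = Cᵀ =
  [ 0.5050   0.0100   0.0600]
  [ 0.1300   0.5050   0.0450]
  [ 0.0450   0.0600   0.3600]
(I − A)⁻¹ = adj(I−A) / det(I−A) ≈
  [   1.6918     0.0335     0.2010]
  [   0.4355     1.6918     0.1508]
  [   0.1508     0.2010     1.2060]
x = (I − A)⁻¹ d = adj(I−A)·d / det(I−A), with det(I−A) = 0.2985:
  x_T = (0.5050·160 + 0.0100·220 + 0.0600·60) / 0.2985 = 86.60 / 0.2985 ≈ 290.1
  x_F = (0.1300·160 + 0.5050·220 + 0.0450·60) / 0.2985 = 134.60 / 0.2985 ≈ 450.9
  x_A = (0.0450·160 + 0.0600·220 + 0.3600·60) / 0.2985 = 42.00 / 0.2985 ≈ 140.7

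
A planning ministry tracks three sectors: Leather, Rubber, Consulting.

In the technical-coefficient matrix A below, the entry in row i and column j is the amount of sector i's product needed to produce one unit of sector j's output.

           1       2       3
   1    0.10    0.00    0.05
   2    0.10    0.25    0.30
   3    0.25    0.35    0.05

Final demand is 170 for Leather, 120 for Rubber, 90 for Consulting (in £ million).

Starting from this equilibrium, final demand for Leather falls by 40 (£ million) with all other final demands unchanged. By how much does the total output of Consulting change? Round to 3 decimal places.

I − A =
  [   0.90     0.00    -0.05]
  [  -0.10     0.75    -0.30]
  [  -0.25    -0.35     0.95]
Cofactors of I−A, C_ij = (−1)^(i+j)·(minor ij) (rows/columns in the sector order above):
  C_11 = (0.75)(0.95) − (-0.30)(-0.35) = 0.6075
  C_12 = −[(-0.10)(0.95) − (-0.30)(-0.25)] = 0.1700
  C_13 = (-0.10)(-0.35) − (0.75)(-0.25) = 0.2225
  C_21 = −[(0.00)(0.95) − (-0.05)(-0.35)] = 0.0175
  C_22 = (0.90)(0.95) − (-0.05)(-0.25) = 0.8425
  C_23 = −[(0.90)(-0.35) − (0.00)(-0.25)] = 0.3150
  C_31 = (0.00)(-0.30) − (-0.05)(0.75) = 0.0375
  C_32 = −[(0.90)(-0.30) − (-0.05)(-0.10)] = 0.2750
  C_33 = (0.90)(0.75) − (0.00)(-0.10) = 0.6750
det(I−A) = Σ_j (I−A)_1j·C_1j = (0.90)(0.6075) + (0.00)(0.1700) + (-0.05)(0.2225) = 0.535625
adj(I−A) = Cᵀ =
  [ 0.6075   0.0175   0.0375]
  [ 0.1700   0.8425   0.2750]
  [ 0.2225   0.3150   0.6750]
(I − A)⁻¹ = adj(I−A) / det(I−A) ≈
  [   1.1342     0.0327     0.0700]
  [   0.3174     1.5729     0.5134]
  [   0.4154     0.5881     1.2602]
Δx = (I − A)⁻¹ Δd with Δd having -40 in the Leather component and 0 elsewhere.
So Δx_3 = L_31 · (-40), where L_31 = adj(I−A)_31 / det(I−A) = 0.2225 / 0.535625.
Δx_3 = 0.2225 × (-40) / 0.535625 = -8.90 / 0.535625 ≈ -16.616.

Δx_3 = -16.616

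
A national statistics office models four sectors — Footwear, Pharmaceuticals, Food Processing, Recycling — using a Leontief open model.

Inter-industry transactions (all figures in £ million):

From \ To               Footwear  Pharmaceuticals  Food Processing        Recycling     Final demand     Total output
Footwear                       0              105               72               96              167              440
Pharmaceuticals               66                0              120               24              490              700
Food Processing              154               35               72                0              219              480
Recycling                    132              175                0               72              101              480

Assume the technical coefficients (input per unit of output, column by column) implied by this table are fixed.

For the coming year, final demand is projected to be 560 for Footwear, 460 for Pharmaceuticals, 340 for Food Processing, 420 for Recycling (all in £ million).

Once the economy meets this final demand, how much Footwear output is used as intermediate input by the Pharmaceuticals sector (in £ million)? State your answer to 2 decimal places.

z_12 = 134.41

Technical coefficients a_ij = z_ij / X_j:
  a_11 = 0/440 = 0.00, a_21 = 66/440 = 0.15, a_31 = 154/440 = 0.35, a_41 = 132/440 = 0.30
  a_12 = 105/700 = 0.15, a_22 = 0/700 = 0.00, a_32 = 35/700 = 0.05, a_42 = 175/700 = 0.25
  a_13 = 72/480 = 0.15, a_23 = 120/480 = 0.25, a_33 = 72/480 = 0.15, a_43 = 0/480 = 0.00
  a_14 = 96/480 = 0.20, a_24 = 24/480 = 0.05, a_34 = 0/480 = 0.00, a_44 = 72/480 = 0.15
I − A =
  [   1.00    -0.15    -0.15    -0.20]
  [  -0.15     1.00    -0.25    -0.05]
  [  -0.35    -0.05     0.85     0.00]
  [  -0.30    -0.25     0.00     0.85]
Compute the cofactors C_ij = (−1)^(i+j)·(3×3 minor ij) of I−A; the adjugate is their transpose:
adj(I−A) = Cᵀ =
  [ 0.701250   0.157250   0.170000   0.174250]
  [ 0.195500   0.626875   0.218875   0.082875]
  [ 0.300250   0.101625   0.748625   0.076625]
  [ 0.305000   0.239875   0.124375   0.751625]
det(I−A) = Σ_j (I−A)_1j·C_1j = (1.00)(0.701250) + (-0.15)(0.195500) + (-0.15)(0.300250) + (-0.20)(0.305000) = 0.5658875
(I − A)⁻¹ = adj(I−A) / det(I−A) ≈
  [   1.2392     0.2779     0.3004     0.3079]
  [   0.3455     1.1078     0.3868     0.1465]
  [   0.5306     0.1796     1.3229     0.1354]
  [   0.5390     0.4239     0.2198     1.3282]
First solve x = (I − A)⁻¹ d = adj(I−A)·d / det(I−A); in particular x_2 = (0.195500·560 + 0.626875·460 + 0.218875·340 + 0.082875·420) / 0.5658875 = 507.0675 / 0.5658875 ≈ 896.0571.
Intermediate flow from 1 to 2: z_12 = a_12 · x_2 = 0.15 × 507.0675 / 0.5658875 = 76.060125 / 0.5658875 ≈ 134.41.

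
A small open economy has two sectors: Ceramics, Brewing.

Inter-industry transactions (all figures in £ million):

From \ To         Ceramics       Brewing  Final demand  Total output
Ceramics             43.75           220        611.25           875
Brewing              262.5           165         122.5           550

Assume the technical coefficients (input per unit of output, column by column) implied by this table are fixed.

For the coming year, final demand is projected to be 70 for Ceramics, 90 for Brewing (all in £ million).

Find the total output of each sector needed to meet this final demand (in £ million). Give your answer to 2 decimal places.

Technical coefficients a_ij = z_ij / X_j:
  a_11 = 43.75/875 = 0.05, a_21 = 262.5/875 = 0.30
  a_12 = 220/550 = 0.40, a_22 = 165/550 = 0.30
I − A =
  [   0.95    -0.40]
  [  -0.30     0.70]
det(I−A) = (0.95)(0.70) − (-0.40)(-0.30) = 0.5450
adj(I−A) = [[0.70, 0.40], [0.30, 0.95]]
(I − A)⁻¹ = adj(I−A) / det(I−A) ≈
  [   1.2844     0.7339]
  [   0.5505     1.7431]
x = (I − A)⁻¹ d = adj(I−A)·d / det(I−A), with det(I−A) = 0.5450:
  x_1 = (0.70·70 + 0.40·90) / 0.5450 = 85.00 / 0.5450 ≈ 155.96
  x_2 = (0.30·70 + 0.95·90) / 0.5450 = 106.50 / 0.5450 ≈ 195.41

x_1 = 155.96, x_2 = 195.41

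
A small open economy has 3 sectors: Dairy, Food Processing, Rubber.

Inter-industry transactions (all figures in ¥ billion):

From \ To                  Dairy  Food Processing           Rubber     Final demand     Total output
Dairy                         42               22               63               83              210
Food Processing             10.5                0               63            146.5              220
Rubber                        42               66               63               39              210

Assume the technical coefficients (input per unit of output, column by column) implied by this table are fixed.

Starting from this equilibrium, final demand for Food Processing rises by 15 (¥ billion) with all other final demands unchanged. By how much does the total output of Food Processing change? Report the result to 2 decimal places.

Δx_2 = 18.12

Technical coefficients a_ij = z_ij / X_j:
  a_11 = 42/210 = 0.20, a_21 = 10.5/210 = 0.05, a_31 = 42/210 = 0.20
  a_12 = 22/220 = 0.10, a_22 = 0/220 = 0.00, a_32 = 66/220 = 0.30
  a_13 = 63/210 = 0.30, a_23 = 63/210 = 0.30, a_33 = 63/210 = 0.30
I − A =
  [   0.80    -0.10    -0.30]
  [  -0.05     1.00    -0.30]
  [  -0.20    -0.30     0.70]
Cofactors of I−A, C_ij = (−1)^(i+j)·(minor ij) (rows/columns in the sector order above):
  C_11 = (1.00)(0.70) − (-0.30)(-0.30) = 0.6100
  C_12 = −[(-0.05)(0.70) − (-0.30)(-0.20)] = 0.0950
  C_13 = (-0.05)(-0.30) − (1.00)(-0.20) = 0.2150
  C_21 = −[(-0.10)(0.70) − (-0.30)(-0.30)] = 0.1600
  C_22 = (0.80)(0.70) − (-0.30)(-0.20) = 0.5000
  C_23 = −[(0.80)(-0.30) − (-0.10)(-0.20)] = 0.2600
  C_31 = (-0.10)(-0.30) − (-0.30)(1.00) = 0.3300
  C_32 = −[(0.80)(-0.30) − (-0.30)(-0.05)] = 0.2550
  C_33 = (0.80)(1.00) − (-0.10)(-0.05) = 0.7950
det(I−A) = Σ_j (I−A)_1j·C_1j = (0.80)(0.6100) + (-0.10)(0.0950) + (-0.30)(0.2150) = 0.4140
adj(I−A) = Cᵀ =
  [ 0.6100   0.1600   0.3300]
  [ 0.0950   0.5000   0.2550]
  [ 0.2150   0.2600   0.7950]
(I − A)⁻¹ = adj(I−A) / det(I−A) ≈
  [   1.4734     0.3865     0.7971]
  [   0.2295     1.2077     0.6159]
  [   0.5193     0.6280     1.9203]
Δx = (I − A)⁻¹ Δd with Δd having +15 in the Food Processing component and 0 elsewhere.
So Δx_2 = L_22 · (+15), where L_22 = adj(I−A)_22 / det(I−A) = 0.5000 / 0.4140.
Δx_2 = 0.5000 × (+15) / 0.4140 = 7.50 / 0.4140 ≈ 18.12.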